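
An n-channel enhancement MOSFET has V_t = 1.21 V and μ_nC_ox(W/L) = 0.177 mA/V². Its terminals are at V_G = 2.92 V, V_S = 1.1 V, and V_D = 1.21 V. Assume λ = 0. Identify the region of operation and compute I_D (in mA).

Triode; I_D = 0.0108 mA

V_GS = V_G − V_S = 2.92 − 1.1 = 1.82 V; V_DS = V_D − V_S = 1.21 − 1.1 = 0.11 V.
V_ov = V_GS − V_t = 1.82 − 1.21 = 0.61 V.
Since V_DS = 0.11 V < V_ov = 0.61 V, the device is in the triode region.
I_D = k_n [V_ov · V_DS − ½ V_DS²] = 0.177 × [0.61 × 0.11 − 0.5 × 0.11²] = 0.0108 mA.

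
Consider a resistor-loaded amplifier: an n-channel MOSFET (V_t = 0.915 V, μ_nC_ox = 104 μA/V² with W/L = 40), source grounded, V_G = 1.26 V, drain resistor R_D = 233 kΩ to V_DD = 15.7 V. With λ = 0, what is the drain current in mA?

V_GS = V_G = 1.26 V, so V_ov = 1.26 − 0.915 = 0.345 V.
k_n = μ_nC_ox · (W/L) = 4.16 mA/V².
Assume saturation: I_D = ½ k_n V_ov² = 0.5 × 4.16 × 0.345² = 0.248 mA, giving V_DS = V_DD − I_D R_D = 15.7 − 0.248 × 233 = -42 V.
But -42 V < V_ov = 0.345 V, so the device is actually in triode.
In triode I_D = k_n[V_ov V_DS − ½ V_DS²] and I_D = (V_DD − V_DS)/R_D. Equating: 485 V_DS² − 335.4 V_DS + 15.7 = 0, giving V_DS = 0.0505 V (the root below V_ov).
I_D = (15.7 − 0.0505) / 233 = 0.0672 mA.

I_D = 0.0672 mA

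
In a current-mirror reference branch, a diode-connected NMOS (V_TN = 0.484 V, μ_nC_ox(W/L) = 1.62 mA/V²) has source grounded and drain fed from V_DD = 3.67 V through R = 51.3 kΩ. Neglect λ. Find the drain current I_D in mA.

With gate tied to drain, V_GS = V_DS ≥ V_GS − V_TN, so the device is in saturation.
KCL at the drain: ½ k_n (V_GS − V_TN)² = (V_DD − V_GS)/R.
Let x = V_GS − 0.484. Then 41.6 x² + x − 3.186 = 0, giving x = 0.265 V (positive root), so V_GS = 0.749 V.
I_D = (V_DD − V_GS)/R = (3.67 − 0.749) / 51.3 = 0.0569 mA.

I_D = 0.0569 mA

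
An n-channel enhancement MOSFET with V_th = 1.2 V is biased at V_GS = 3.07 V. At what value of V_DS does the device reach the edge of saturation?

The boundary between triode and saturation is V_DS = V_GS − V_th = V_ov.
V_ov = 3.07 − 1.2 = 1.87 V.

V_DS,sat = 1.87 V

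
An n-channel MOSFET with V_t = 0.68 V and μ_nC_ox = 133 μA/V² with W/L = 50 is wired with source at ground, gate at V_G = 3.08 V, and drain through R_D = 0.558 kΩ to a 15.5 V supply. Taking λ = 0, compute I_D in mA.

I_D = 19.2 mA

V_GS = V_G = 3.08 V, so V_ov = 3.08 − 0.68 = 2.4 V.
k_n = μ_nC_ox · (W/L) = 6.65 mA/V².
Assume saturation: I_D = ½ k_n V_ov² = 0.5 × 6.65 × 2.4² = 19.2 mA, giving V_DS = V_DD − I_D R_D = 15.5 − 19.2 × 0.558 = 4.81 V.
V_DS = 4.81 V ≥ V_ov = 2.4 V, confirming saturation.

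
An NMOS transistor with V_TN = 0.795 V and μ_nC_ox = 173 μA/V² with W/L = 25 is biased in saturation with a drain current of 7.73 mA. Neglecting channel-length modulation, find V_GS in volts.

V_GS = 2.69 V

k_n = μ_nC_ox · (W/L) = 4.325 mA/V².
In saturation I_D = ½ k_n (V_GS − V_TN)², so V_GS − V_TN = √(2 I_D / k_n) = √(2 × 7.73 / 4.325) = 1.89 V.
V_GS = 0.795 + 1.89 = 2.69 V.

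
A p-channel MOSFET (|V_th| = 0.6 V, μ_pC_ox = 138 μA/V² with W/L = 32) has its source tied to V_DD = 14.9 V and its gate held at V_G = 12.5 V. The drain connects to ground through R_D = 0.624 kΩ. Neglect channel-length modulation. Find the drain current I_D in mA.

V_SG = V_DD − V_G = 14.9 − 12.5 = 2.4 V, so V_ov = 2.4 − 0.6 = 1.8 V.
k_p = μ_pC_ox · (W/L) = 4.416 mA/V².
Assume saturation: I_D = ½ k_p V_ov² = 0.5 × 4.416 × 1.8² = 7.15 mA, giving V_SD = V_DD − I_D R_D = 14.9 − 7.15 × 0.624 = 10.4 V.
V_SD = 10.4 V ≥ V_ov = 1.8 V, confirming saturation.

I_D = 7.15 mA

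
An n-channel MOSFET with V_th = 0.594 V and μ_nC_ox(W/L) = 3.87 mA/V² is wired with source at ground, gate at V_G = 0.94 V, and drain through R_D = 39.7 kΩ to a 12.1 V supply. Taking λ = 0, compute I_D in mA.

I_D = 0.232 mA

V_GS = V_G = 0.94 V, so V_ov = 0.94 − 0.594 = 0.346 V.
Assume saturation: I_D = ½ k_n V_ov² = 0.5 × 3.87 × 0.346² = 0.232 mA, giving V_DS = V_DD − I_D R_D = 12.1 − 0.232 × 39.7 = 2.9 V.
V_DS = 2.9 V ≥ V_ov = 0.346 V, confirming saturation.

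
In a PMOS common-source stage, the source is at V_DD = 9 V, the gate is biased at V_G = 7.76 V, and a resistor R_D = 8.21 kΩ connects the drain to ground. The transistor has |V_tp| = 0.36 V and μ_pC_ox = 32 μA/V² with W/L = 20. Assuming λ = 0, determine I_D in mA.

V_SG = V_DD − V_G = 9 − 7.76 = 1.24 V, so V_ov = 1.24 − 0.36 = 0.88 V.
k_p = μ_pC_ox · (W/L) = 0.64 mA/V².
Assume saturation: I_D = ½ k_p V_ov² = 0.5 × 0.64 × 0.88² = 0.248 mA, giving V_SD = V_DD − I_D R_D = 9 − 0.248 × 8.21 = 6.97 V.
V_SD = 6.97 V ≥ V_ov = 0.88 V, confirming saturation.

I_D = 0.248 mA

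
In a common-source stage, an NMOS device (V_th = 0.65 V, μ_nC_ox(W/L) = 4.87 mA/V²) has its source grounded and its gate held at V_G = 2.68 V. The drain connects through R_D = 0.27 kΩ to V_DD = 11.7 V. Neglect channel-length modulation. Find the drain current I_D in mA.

V_GS = V_G = 2.68 V, so V_ov = 2.68 − 0.65 = 2.03 V.
Assume saturation: I_D = ½ k_n V_ov² = 0.5 × 4.87 × 2.03² = 10 mA, giving V_DS = V_DD − I_D R_D = 11.7 − 10 × 0.27 = 8.99 V.
V_DS = 8.99 V ≥ V_ov = 2.03 V, confirming saturation.

I_D = 10.0 mA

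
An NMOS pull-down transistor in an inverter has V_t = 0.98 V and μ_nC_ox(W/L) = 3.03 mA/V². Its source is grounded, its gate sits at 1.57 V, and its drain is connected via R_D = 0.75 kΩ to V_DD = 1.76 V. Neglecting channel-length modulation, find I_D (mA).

I_D = 0.527 mA

V_GS = V_G = 1.57 V, so V_ov = 1.57 − 0.98 = 0.59 V.
Assume saturation: I_D = ½ k_n V_ov² = 0.5 × 3.03 × 0.59² = 0.527 mA, giving V_DS = V_DD − I_D R_D = 1.76 − 0.527 × 0.75 = 1.36 V.
V_DS = 1.36 V ≥ V_ov = 0.59 V, confirming saturation.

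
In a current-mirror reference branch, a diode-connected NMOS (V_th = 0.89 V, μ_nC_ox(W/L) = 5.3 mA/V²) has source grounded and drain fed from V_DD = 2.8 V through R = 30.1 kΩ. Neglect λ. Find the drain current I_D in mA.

With gate tied to drain, V_GS = V_DS ≥ V_GS − V_th, so the device is in saturation.
KCL at the drain: ½ k_n (V_GS − V_th)² = (V_DD − V_GS)/R.
Let x = V_GS − 0.89. Then 79.8 x² + x − 1.91 = 0, giving x = 0.149 V (positive root), so V_GS = 1.04 V.
I_D = (V_DD − V_GS)/R = (2.8 − 1.04) / 30.1 = 0.0585 mA.

I_D = 0.0585 mA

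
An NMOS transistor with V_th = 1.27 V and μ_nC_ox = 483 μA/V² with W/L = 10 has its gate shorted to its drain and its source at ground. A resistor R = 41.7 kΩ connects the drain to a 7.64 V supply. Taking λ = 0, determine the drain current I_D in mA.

With gate tied to drain, V_GS = V_DS ≥ V_GS − V_th, so the device is in saturation.
k_n = μ_nC_ox · (W/L) = 4.83 mA/V².
KCL at the drain: ½ k_n (V_GS − V_th)² = (V_DD − V_GS)/R.
Let x = V_GS − 1.27. Then 101 x² + x − 6.37 = 0, giving x = 0.247 V (positive root), so V_GS = 1.52 V.
I_D = (V_DD − V_GS)/R = (7.64 − 1.52) / 41.7 = 0.147 mA.

I_D = 0.147 mA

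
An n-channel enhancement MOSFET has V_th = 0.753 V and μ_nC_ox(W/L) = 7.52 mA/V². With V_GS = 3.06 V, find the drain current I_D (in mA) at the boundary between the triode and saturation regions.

At the boundary V_DS = V_ov = V_GS − V_th = 3.06 − 0.753 = 2.31 V.
I_D = ½ k_n V_ov² = 0.5 × 7.52 × 2.31² = 20 mA.

I_D = 20.0 mA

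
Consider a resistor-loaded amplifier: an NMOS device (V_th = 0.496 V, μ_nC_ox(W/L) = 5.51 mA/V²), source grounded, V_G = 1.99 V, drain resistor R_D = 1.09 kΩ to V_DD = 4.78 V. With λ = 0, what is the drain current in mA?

V_GS = V_G = 1.99 V, so V_ov = 1.99 − 0.496 = 1.49 V.
Assume saturation: I_D = ½ k_n V_ov² = 0.5 × 5.51 × 1.49² = 6.15 mA, giving V_DS = V_DD − I_D R_D = 4.78 − 6.15 × 1.09 = -1.92 V.
But -1.92 V < V_ov = 1.49 V, so the device is actually in triode.
In triode I_D = k_n[V_ov V_DS − ½ V_DS²] and I_D = (V_DD − V_DS)/R_D. Equating: 3 V_DS² − 9.973 V_DS + 4.78 = 0, giving V_DS = 0.581 V (the root below V_ov).
I_D = (4.78 − 0.581) / 1.09 = 3.85 mA.

I_D = 3.85 mA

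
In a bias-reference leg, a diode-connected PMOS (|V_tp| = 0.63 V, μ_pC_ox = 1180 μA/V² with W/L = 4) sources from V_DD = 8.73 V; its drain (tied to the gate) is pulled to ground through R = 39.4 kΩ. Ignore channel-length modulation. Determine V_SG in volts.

With gate tied to drain, V_SG = V_SD ≥ V_SG − |V_tp|, so the device is in saturation.
k_p = μ_pC_ox · (W/L) = 4.72 mA/V².
KCL at the drain: ½ k_p (V_SG − |V_tp|)² = (V_DD − V_SG)/R.
Let x = V_SG − 0.63. Then 93 x² + x − 8.1 = 0, giving x = 0.29 V (positive root), so V_SG = 0.92 V.
I_D = (V_DD − V_SG)/R = (8.73 − 0.92) / 39.4 = 0.198 mA.

V_SG = 0.920 V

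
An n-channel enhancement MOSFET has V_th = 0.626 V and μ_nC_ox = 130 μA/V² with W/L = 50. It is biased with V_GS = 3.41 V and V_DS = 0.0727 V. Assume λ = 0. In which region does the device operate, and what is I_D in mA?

k_n = μ_nC_ox · (W/L) = 6.5 mA/V².
V_ov = V_GS − V_th = 3.41 − 0.626 = 2.78 V.
Since V_DS = 0.0727 V < V_ov = 2.78 V, the device is in the triode region.
I_D = k_n [V_ov · V_DS − ½ V_DS²] = 6.5 × [2.78 × 0.0727 − 0.5 × 0.0727²] = 1.3 mA.

Triode; I_D = 1.30 mA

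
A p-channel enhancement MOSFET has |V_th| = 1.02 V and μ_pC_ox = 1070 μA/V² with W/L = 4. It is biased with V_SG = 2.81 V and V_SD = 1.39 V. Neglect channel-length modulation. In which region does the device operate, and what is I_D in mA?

Triode; I_D = 6.51 mA

k_p = μ_pC_ox · (W/L) = 4.28 mA/V².
V_ov = V_SG − |V_th| = 2.81 − 1.02 = 1.79 V.
Since V_SD = 1.39 V < V_ov = 1.79 V, the device is in the triode region.
I_D = k_p [V_ov · V_SD − ½ V_SD²] = 4.28 × [1.79 × 1.39 − 0.5 × 1.39²] = 6.51 mA.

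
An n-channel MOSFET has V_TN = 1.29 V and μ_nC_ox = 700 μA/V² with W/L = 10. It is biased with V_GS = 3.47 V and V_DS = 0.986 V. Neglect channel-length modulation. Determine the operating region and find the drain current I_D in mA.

Triode; I_D = 11.6 mA

k_n = μ_nC_ox · (W/L) = 7 mA/V².
V_ov = V_GS − V_TN = 3.47 − 1.29 = 2.18 V.
Since V_DS = 0.986 V < V_ov = 2.18 V, the device is in the triode region.
I_D = k_n [V_ov · V_DS − ½ V_DS²] = 7 × [2.18 × 0.986 − 0.5 × 0.986²] = 11.6 mA.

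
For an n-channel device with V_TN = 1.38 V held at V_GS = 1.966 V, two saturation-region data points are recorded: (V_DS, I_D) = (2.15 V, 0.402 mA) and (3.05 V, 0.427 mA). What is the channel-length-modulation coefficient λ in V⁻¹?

λ = 0.0812 V⁻¹

With V_GS fixed, I_D ∝ (1 + λ V_DS) in saturation, so I_D2/I_D1 = (1 + λ V_DS2)/(1 + λ V_DS1).
0.427/0.402 = 1.062 = (1 + 3.05 λ)/(1 + 2.15 λ).
Solving: λ (I_D1 V_DS2 − I_D2 V_DS1) = I_D2 − I_D1, so λ = (0.427 − 0.402) / (0.402 × 3.05 − 0.427 × 2.15) = 0.025 / 0.308 = 0.0812 V⁻¹.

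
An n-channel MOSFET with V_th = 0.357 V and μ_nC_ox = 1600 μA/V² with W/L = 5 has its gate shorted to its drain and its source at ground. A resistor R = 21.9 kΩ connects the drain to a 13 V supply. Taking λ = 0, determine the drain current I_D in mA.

With gate tied to drain, V_GS = V_DS ≥ V_GS − V_th, so the device is in saturation.
k_n = μ_nC_ox · (W/L) = 8 mA/V².
KCL at the drain: ½ k_n (V_GS − V_th)² = (V_DD − V_GS)/R.
Let x = V_GS − 0.357. Then 87.6 x² + x − 12.64 = 0, giving x = 0.374 V (positive root), so V_GS = 0.731 V.
I_D = (V_DD − V_GS)/R = (13 − 0.731) / 21.9 = 0.56 mA.

I_D = 0.560 mA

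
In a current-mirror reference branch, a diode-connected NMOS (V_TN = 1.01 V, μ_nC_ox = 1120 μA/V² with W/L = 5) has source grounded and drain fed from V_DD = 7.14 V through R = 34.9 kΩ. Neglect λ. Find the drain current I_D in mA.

With gate tied to drain, V_GS = V_DS ≥ V_GS − V_TN, so the device is in saturation.
k_n = μ_nC_ox · (W/L) = 5.6 mA/V².
KCL at the drain: ½ k_n (V_GS − V_TN)² = (V_DD − V_GS)/R.
Let x = V_GS − 1.01. Then 97.7 x² + x − 6.13 = 0, giving x = 0.245 V (positive root), so V_GS = 1.26 V.
I_D = (V_DD − V_GS)/R = (7.14 − 1.26) / 34.9 = 0.169 mA.

I_D = 0.169 mA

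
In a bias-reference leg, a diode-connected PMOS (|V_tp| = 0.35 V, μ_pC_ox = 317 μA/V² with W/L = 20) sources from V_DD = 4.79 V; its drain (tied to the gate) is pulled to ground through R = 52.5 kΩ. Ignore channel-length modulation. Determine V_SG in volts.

With gate tied to drain, V_SG = V_SD ≥ V_SG − |V_tp|, so the device is in saturation.
k_p = μ_pC_ox · (W/L) = 6.34 mA/V².
KCL at the drain: ½ k_p (V_SG − |V_tp|)² = (V_DD − V_SG)/R.
Let x = V_SG − 0.35. Then 166 x² + x − 4.44 = 0, giving x = 0.16 V (positive root), so V_SG = 0.51 V.
I_D = (V_DD − V_SG)/R = (4.79 − 0.51) / 52.5 = 0.0815 mA.

V_SG = 0.510 V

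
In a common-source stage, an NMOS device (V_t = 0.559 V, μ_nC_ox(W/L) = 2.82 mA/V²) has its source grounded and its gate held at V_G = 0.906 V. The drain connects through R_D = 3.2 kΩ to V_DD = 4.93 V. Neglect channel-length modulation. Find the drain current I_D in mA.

I_D = 0.170 mA

V_GS = V_G = 0.906 V, so V_ov = 0.906 − 0.559 = 0.347 V.
Assume saturation: I_D = ½ k_n V_ov² = 0.5 × 2.82 × 0.347² = 0.17 mA, giving V_DS = V_DD − I_D R_D = 4.93 − 0.17 × 3.2 = 4.39 V.
V_DS = 4.39 V ≥ V_ov = 0.347 V, confirming saturation.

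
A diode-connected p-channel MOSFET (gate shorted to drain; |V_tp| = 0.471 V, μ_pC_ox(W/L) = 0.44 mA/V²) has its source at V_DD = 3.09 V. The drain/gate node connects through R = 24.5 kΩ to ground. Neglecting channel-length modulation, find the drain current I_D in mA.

With gate tied to drain, V_SG = V_SD ≥ V_SG − |V_tp|, so the device is in saturation.
KCL at the drain: ½ k_p (V_SG − |V_tp|)² = (V_DD − V_SG)/R.
Let x = V_SG − 0.471. Then 5.39 x² + x − 2.619 = 0, giving x = 0.61 V (positive root), so V_SG = 1.08 V.
I_D = (V_DD − V_SG)/R = (3.09 − 1.08) / 24.5 = 0.082 mA.

I_D = 0.0820 mA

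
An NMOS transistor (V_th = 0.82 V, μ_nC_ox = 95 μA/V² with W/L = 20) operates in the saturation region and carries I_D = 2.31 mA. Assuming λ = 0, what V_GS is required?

V_GS = 2.38 V

k_n = μ_nC_ox · (W/L) = 1.9 mA/V².
In saturation I_D = ½ k_n (V_GS − V_th)², so V_GS − V_th = √(2 I_D / k_n) = √(2 × 2.31 / 1.9) = 1.56 V.
V_GS = 0.82 + 1.56 = 2.38 V.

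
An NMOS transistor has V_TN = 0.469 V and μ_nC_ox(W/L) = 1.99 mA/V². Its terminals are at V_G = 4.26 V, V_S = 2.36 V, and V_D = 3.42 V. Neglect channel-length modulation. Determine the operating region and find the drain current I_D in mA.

V_GS = V_G − V_S = 4.26 − 2.36 = 1.9 V; V_DS = V_D − V_S = 3.42 − 2.36 = 1.06 V.
V_ov = V_GS − V_TN = 1.9 − 0.469 = 1.43 V.
Since V_DS = 1.06 V < V_ov = 1.43 V, the device is in the triode region.
I_D = k_n [V_ov · V_DS − ½ V_DS²] = 1.99 × [1.43 × 1.06 − 0.5 × 1.06²] = 1.9 mA.

Triode; I_D = 1.90 mA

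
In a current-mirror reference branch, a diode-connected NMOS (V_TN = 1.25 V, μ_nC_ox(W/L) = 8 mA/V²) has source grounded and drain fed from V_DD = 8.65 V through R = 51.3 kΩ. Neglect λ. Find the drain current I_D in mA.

With gate tied to drain, V_GS = V_DS ≥ V_GS − V_TN, so the device is in saturation.
KCL at the drain: ½ k_n (V_GS − V_TN)² = (V_DD − V_GS)/R.
Let x = V_GS − 1.25. Then 205 x² + x − 7.4 = 0, giving x = 0.187 V (positive root), so V_GS = 1.44 V.
I_D = (V_DD − V_GS)/R = (8.65 − 1.44) / 51.3 = 0.141 mA.

I_D = 0.141 mA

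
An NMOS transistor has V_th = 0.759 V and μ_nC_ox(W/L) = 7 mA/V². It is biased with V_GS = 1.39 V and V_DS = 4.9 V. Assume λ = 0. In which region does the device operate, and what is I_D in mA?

Saturation; I_D = 1.39 mA

V_ov = V_GS − V_th = 1.39 − 0.759 = 0.631 V.
Since V_DS = 4.9 V ≥ V_ov = 0.631 V, the device is in saturation.
I_D = ½ k_n V_ov² = 0.5 × 7 × 0.631² = 1.39 mA.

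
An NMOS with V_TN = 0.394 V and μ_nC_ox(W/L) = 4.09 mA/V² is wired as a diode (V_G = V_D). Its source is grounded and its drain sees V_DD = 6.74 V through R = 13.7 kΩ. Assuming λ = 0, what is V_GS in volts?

With gate tied to drain, V_GS = V_DS ≥ V_GS − V_TN, so the device is in saturation.
KCL at the drain: ½ k_n (V_GS − V_TN)² = (V_DD − V_GS)/R.
Let x = V_GS − 0.394. Then 28 x² + x − 6.346 = 0, giving x = 0.458 V (positive root), so V_GS = 0.852 V.
I_D = (V_DD − V_GS)/R = (6.74 − 0.852) / 13.7 = 0.43 mA.

V_GS = 0.852 V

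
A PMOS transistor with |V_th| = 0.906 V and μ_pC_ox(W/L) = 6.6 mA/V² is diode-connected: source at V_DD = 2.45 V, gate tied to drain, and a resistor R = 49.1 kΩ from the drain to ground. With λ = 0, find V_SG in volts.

V_SG = 1.00 V

With gate tied to drain, V_SG = V_SD ≥ V_SG − |V_th|, so the device is in saturation.
KCL at the drain: ½ k_p (V_SG − |V_th|)² = (V_DD − V_SG)/R.
Let x = V_SG − 0.906. Then 162 x² + x − 1.544 = 0, giving x = 0.0946 V (positive root), so V_SG = 1 V.
I_D = (V_DD − V_SG)/R = (2.45 − 1) / 49.1 = 0.0295 mA.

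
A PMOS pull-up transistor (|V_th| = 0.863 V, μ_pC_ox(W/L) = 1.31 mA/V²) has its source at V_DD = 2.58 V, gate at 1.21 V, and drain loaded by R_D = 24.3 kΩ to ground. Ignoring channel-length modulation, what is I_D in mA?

I_D = 0.0987 mA

V_SG = V_DD − V_G = 2.58 − 1.21 = 1.37 V, so V_ov = 1.37 − 0.863 = 0.507 V.
Assume saturation: I_D = ½ k_p V_ov² = 0.5 × 1.31 × 0.507² = 0.168 mA, giving V_SD = V_DD − I_D R_D = 2.58 − 0.168 × 24.3 = -1.51 V.
But -1.51 V < V_ov = 0.507 V, so the device is actually in triode.
In triode I_D = k_p[V_ov V_SD − ½ V_SD²] and I_D = (V_DD − V_SD)/R_D. Equating: 15.9 V_SD² − 17.14 V_SD + 2.58 = 0, giving V_SD = 0.181 V (the root below V_ov).
I_D = (2.58 − 0.181) / 24.3 = 0.0987 mA.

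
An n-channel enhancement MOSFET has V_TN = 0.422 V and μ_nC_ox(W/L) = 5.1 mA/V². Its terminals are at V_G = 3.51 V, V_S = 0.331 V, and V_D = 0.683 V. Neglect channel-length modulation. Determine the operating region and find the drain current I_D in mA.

Triode; I_D = 4.63 mA

V_GS = V_G − V_S = 3.51 − 0.331 = 3.18 V; V_DS = V_D − V_S = 0.683 − 0.331 = 0.352 V.
V_ov = V_GS − V_TN = 3.18 − 0.422 = 2.76 V.
Since V_DS = 0.352 V < V_ov = 2.76 V, the device is in the triode region.
I_D = k_n [V_ov · V_DS − ½ V_DS²] = 5.1 × [2.76 × 0.352 − 0.5 × 0.352²] = 4.63 mA.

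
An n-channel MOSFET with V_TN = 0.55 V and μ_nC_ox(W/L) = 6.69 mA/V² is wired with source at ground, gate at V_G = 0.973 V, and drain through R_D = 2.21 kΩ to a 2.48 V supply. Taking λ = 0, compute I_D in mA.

V_GS = V_G = 0.973 V, so V_ov = 0.973 − 0.55 = 0.423 V.
Assume saturation: I_D = ½ k_n V_ov² = 0.5 × 6.69 × 0.423² = 0.599 mA, giving V_DS = V_DD − I_D R_D = 2.48 − 0.599 × 2.21 = 1.16 V.
V_DS = 1.16 V ≥ V_ov = 0.423 V, confirming saturation.

I_D = 0.599 mA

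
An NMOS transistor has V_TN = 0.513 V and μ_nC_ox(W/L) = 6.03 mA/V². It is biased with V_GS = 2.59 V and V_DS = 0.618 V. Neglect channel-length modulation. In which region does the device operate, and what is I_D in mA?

V_ov = V_GS − V_TN = 2.59 − 0.513 = 2.08 V.
Since V_DS = 0.618 V < V_ov = 2.08 V, the device is in the triode region.
I_D = k_n [V_ov · V_DS − ½ V_DS²] = 6.03 × [2.08 × 0.618 − 0.5 × 0.618²] = 6.59 mA.

Triode; I_D = 6.59 mA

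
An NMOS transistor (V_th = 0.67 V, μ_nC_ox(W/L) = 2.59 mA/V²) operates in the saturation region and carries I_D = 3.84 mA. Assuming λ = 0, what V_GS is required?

In saturation I_D = ½ k_n (V_GS − V_th)², so V_GS − V_th = √(2 I_D / k_n) = √(2 × 3.84 / 2.59) = 1.72 V.
V_GS = 0.67 + 1.72 = 2.39 V.

V_GS = 2.39 V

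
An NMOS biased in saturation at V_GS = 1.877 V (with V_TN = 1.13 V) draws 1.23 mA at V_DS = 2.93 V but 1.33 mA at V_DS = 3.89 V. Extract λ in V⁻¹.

With V_GS fixed, I_D ∝ (1 + λ V_DS) in saturation, so I_D2/I_D1 = (1 + λ V_DS2)/(1 + λ V_DS1).
1.33/1.23 = 1.081 = (1 + 3.89 λ)/(1 + 2.93 λ).
Solving: λ (I_D1 V_DS2 − I_D2 V_DS1) = I_D2 − I_D1, so λ = (1.33 − 1.23) / (1.23 × 3.89 − 1.33 × 2.93) = 0.1 / 0.888 = 0.113 V⁻¹.

λ = 0.113 V⁻¹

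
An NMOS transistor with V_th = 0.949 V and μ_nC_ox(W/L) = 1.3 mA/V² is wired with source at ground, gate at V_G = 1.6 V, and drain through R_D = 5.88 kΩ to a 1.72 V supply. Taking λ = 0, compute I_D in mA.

I_D = 0.228 mA

V_GS = V_G = 1.6 V, so V_ov = 1.6 − 0.949 = 0.651 V.
Assume saturation: I_D = ½ k_n V_ov² = 0.5 × 1.3 × 0.651² = 0.275 mA, giving V_DS = V_DD − I_D R_D = 1.72 − 0.275 × 5.88 = 0.1 V.
But 0.1 V < V_ov = 0.651 V, so the device is actually in triode.
In triode I_D = k_n[V_ov V_DS − ½ V_DS²] and I_D = (V_DD − V_DS)/R_D. Equating: 3.82 V_DS² − 5.976 V_DS + 1.72 = 0, giving V_DS = 0.38 V (the root below V_ov).
I_D = (1.72 − 0.38) / 5.88 = 0.228 mA.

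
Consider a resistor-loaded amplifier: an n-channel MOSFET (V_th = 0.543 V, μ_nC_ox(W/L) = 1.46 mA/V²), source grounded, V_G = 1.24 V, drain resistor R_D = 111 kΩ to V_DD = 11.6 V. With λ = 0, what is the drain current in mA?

I_D = 0.104 mA

V_GS = V_G = 1.24 V, so V_ov = 1.24 − 0.543 = 0.697 V.
Assume saturation: I_D = ½ k_n V_ov² = 0.5 × 1.46 × 0.697² = 0.355 mA, giving V_DS = V_DD − I_D R_D = 11.6 − 0.355 × 111 = -27.8 V.
But -27.8 V < V_ov = 0.697 V, so the device is actually in triode.
In triode I_D = k_n[V_ov V_DS − ½ V_DS²] and I_D = (V_DD − V_DS)/R_D. Equating: 81 V_DS² − 114 V_DS + 11.6 = 0, giving V_DS = 0.11 V (the root below V_ov).
I_D = (11.6 − 0.11) / 111 = 0.104 mA.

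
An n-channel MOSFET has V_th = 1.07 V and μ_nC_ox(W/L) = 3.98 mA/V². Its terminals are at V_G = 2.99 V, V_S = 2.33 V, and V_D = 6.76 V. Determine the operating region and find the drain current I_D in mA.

Cutoff; I_D = 0 mA

V_GS = V_G − V_S = 2.99 − 2.33 = 0.66 V; V_DS = V_D − V_S = 6.76 − 2.33 = 4.43 V.
V_GS = 0.66 V < V_th = 1.07 V, so the transistor is in cutoff.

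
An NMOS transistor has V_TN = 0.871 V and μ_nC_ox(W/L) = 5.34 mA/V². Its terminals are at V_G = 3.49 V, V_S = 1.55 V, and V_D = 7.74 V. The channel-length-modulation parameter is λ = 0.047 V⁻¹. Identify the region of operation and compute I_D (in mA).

Saturation; I_D = 3.94 mA

V_GS = V_G − V_S = 3.49 − 1.55 = 1.94 V; V_DS = V_D − V_S = 7.74 − 1.55 = 6.19 V.
V_ov = V_GS − V_TN = 1.94 − 0.871 = 1.07 V.
Since V_DS = 6.19 V ≥ V_ov = 1.07 V, the device is in saturation.
I_D = ½ k_n V_ov² (1 + λ V_DS) = 0.5 × 5.34 × 1.07² × (1 + 0.047 × 6.19) = 3.94 mA.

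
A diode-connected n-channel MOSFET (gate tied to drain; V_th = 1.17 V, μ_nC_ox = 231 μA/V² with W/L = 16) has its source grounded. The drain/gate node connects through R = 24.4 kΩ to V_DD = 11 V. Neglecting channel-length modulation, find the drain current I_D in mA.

With gate tied to drain, V_GS = V_DS ≥ V_GS − V_th, so the device is in saturation.
k_n = μ_nC_ox · (W/L) = 3.696 mA/V².
KCL at the drain: ½ k_n (V_GS − V_th)² = (V_DD − V_GS)/R.
Let x = V_GS − 1.17. Then 45.1 x² + x − 9.83 = 0, giving x = 0.456 V (positive root), so V_GS = 1.63 V.
I_D = (V_DD − V_GS)/R = (11 − 1.63) / 24.4 = 0.384 mA.

I_D = 0.384 mA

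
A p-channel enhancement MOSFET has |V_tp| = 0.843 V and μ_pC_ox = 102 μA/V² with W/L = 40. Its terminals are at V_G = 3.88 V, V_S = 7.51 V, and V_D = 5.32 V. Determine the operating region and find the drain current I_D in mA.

Triode; I_D = 15.1 mA

V_SG = V_S − V_G = 7.51 − 3.88 = 3.63 V; V_SD = V_S − V_D = 7.51 − 5.32 = 2.19 V.
k_p = μ_pC_ox · (W/L) = 4.08 mA/V².
V_ov = V_SG − |V_tp| = 3.63 − 0.843 = 2.79 V.
Since V_SD = 2.19 V < V_ov = 2.79 V, the device is in the triode region.
I_D = k_p [V_ov · V_SD − ½ V_SD²] = 4.08 × [2.79 × 2.19 − 0.5 × 2.19²] = 15.1 mA.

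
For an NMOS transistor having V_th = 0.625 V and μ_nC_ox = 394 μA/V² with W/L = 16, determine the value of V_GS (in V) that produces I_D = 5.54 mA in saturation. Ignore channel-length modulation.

k_n = μ_nC_ox · (W/L) = 6.304 mA/V².
In saturation I_D = ½ k_n (V_GS − V_th)², so V_GS − V_th = √(2 I_D / k_n) = √(2 × 5.54 / 6.304) = 1.33 V.
V_GS = 0.625 + 1.33 = 1.95 V.

V_GS = 1.95 V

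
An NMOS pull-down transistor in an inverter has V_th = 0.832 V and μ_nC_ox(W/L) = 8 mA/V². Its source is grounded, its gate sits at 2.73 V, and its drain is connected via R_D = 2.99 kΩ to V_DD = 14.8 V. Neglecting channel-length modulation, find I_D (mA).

I_D = 4.83 mA

V_GS = V_G = 2.73 V, so V_ov = 2.73 − 0.832 = 1.9 V.
Assume saturation: I_D = ½ k_n V_ov² = 0.5 × 8 × 1.9² = 14.4 mA, giving V_DS = V_DD − I_D R_D = 14.8 − 14.4 × 2.99 = -28.3 V.
But -28.3 V < V_ov = 1.9 V, so the device is actually in triode.
In triode I_D = k_n[V_ov V_DS − ½ V_DS²] and I_D = (V_DD − V_DS)/R_D. Equating: 12 V_DS² − 46.4 V_DS + 14.8 = 0, giving V_DS = 0.351 V (the root below V_ov).
I_D = (14.8 − 0.351) / 2.99 = 4.83 mA.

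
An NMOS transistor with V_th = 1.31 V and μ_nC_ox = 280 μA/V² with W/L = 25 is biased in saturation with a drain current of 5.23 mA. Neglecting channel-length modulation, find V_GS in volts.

V_GS = 2.53 V

k_n = μ_nC_ox · (W/L) = 7 mA/V².
In saturation I_D = ½ k_n (V_GS − V_th)², so V_GS − V_th = √(2 I_D / k_n) = √(2 × 5.23 / 7) = 1.22 V.
V_GS = 1.31 + 1.22 = 2.53 V.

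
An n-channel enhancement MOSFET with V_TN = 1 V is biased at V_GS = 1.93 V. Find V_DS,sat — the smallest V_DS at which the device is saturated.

The boundary between triode and saturation is V_DS = V_GS − V_TN = V_ov.
V_ov = 1.93 − 1 = 0.93 V.

V_DS,sat = 0.930 V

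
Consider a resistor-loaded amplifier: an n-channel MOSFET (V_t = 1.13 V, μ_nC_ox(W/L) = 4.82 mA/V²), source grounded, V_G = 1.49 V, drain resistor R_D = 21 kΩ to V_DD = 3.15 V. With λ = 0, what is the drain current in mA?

V_GS = V_G = 1.49 V, so V_ov = 1.49 − 1.13 = 0.36 V.
Assume saturation: I_D = ½ k_n V_ov² = 0.5 × 4.82 × 0.36² = 0.312 mA, giving V_DS = V_DD − I_D R_D = 3.15 − 0.312 × 21 = -3.41 V.
But -3.41 V < V_ov = 0.36 V, so the device is actually in triode.
In triode I_D = k_n[V_ov V_DS − ½ V_DS²] and I_D = (V_DD − V_DS)/R_D. Equating: 50.6 V_DS² − 37.44 V_DS + 3.15 = 0, giving V_DS = 0.0968 V (the root below V_ov).
I_D = (3.15 − 0.0968) / 21 = 0.145 mA.

I_D = 0.145 mA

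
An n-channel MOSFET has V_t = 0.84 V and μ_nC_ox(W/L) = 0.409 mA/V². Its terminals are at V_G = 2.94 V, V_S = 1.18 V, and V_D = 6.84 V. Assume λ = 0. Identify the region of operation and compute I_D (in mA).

V_GS = V_G − V_S = 2.94 − 1.18 = 1.76 V; V_DS = V_D − V_S = 6.84 − 1.18 = 5.66 V.
V_ov = V_GS − V_t = 1.76 − 0.84 = 0.92 V.
Since V_DS = 5.66 V ≥ V_ov = 0.92 V, the device is in saturation.
I_D = ½ k_n V_ov² = 0.5 × 0.409 × 0.92² = 0.173 mA.

Saturation; I_D = 0.173 mA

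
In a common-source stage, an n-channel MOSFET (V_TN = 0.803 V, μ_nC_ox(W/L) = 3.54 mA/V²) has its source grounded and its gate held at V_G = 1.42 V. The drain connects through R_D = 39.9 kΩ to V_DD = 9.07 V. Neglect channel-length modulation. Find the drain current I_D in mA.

I_D = 0.224 mA

V_GS = V_G = 1.42 V, so V_ov = 1.42 − 0.803 = 0.617 V.
Assume saturation: I_D = ½ k_n V_ov² = 0.5 × 3.54 × 0.617² = 0.674 mA, giving V_DS = V_DD − I_D R_D = 9.07 − 0.674 × 39.9 = -17.8 V.
But -17.8 V < V_ov = 0.617 V, so the device is actually in triode.
In triode I_D = k_n[V_ov V_DS − ½ V_DS²] and I_D = (V_DD − V_DS)/R_D. Equating: 70.6 V_DS² − 88.15 V_DS + 9.07 = 0, giving V_DS = 0.113 V (the root below V_ov).
I_D = (9.07 − 0.113) / 39.9 = 0.224 mA.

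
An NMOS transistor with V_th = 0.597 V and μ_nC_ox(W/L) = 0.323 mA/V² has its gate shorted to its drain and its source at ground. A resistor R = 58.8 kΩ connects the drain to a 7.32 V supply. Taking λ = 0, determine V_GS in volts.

V_GS = 1.39 V

With gate tied to drain, V_GS = V_DS ≥ V_GS − V_th, so the device is in saturation.
KCL at the drain: ½ k_n (V_GS − V_th)² = (V_DD − V_GS)/R.
Let x = V_GS − 0.597. Then 9.5 x² + x − 6.723 = 0, giving x = 0.79 V (positive root), so V_GS = 1.39 V.
I_D = (V_DD − V_GS)/R = (7.32 − 1.39) / 58.8 = 0.101 mA.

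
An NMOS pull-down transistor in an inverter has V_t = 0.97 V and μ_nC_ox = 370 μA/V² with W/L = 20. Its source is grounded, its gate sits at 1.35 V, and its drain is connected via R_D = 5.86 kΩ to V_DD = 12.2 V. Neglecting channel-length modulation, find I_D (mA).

I_D = 0.534 mA

V_GS = V_G = 1.35 V, so V_ov = 1.35 − 0.97 = 0.38 V.
k_n = μ_nC_ox · (W/L) = 7.4 mA/V².
Assume saturation: I_D = ½ k_n V_ov² = 0.5 × 7.4 × 0.38² = 0.534 mA, giving V_DS = V_DD − I_D R_D = 12.2 − 0.534 × 5.86 = 9.07 V.
V_DS = 9.07 V ≥ V_ov = 0.38 V, confirming saturation.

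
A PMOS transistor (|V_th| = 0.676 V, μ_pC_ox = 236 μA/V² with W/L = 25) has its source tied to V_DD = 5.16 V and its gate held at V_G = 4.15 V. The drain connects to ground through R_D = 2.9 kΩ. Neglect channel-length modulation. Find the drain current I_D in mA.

I_D = 0.329 mA

V_SG = V_DD − V_G = 5.16 − 4.15 = 1.01 V, so V_ov = 1.01 − 0.676 = 0.334 V.
k_p = μ_pC_ox · (W/L) = 5.9 mA/V².
Assume saturation: I_D = ½ k_p V_ov² = 0.5 × 5.9 × 0.334² = 0.329 mA, giving V_SD = V_DD − I_D R_D = 5.16 − 0.329 × 2.9 = 4.21 V.
V_SD = 4.21 V ≥ V_ov = 0.334 V, confirming saturation.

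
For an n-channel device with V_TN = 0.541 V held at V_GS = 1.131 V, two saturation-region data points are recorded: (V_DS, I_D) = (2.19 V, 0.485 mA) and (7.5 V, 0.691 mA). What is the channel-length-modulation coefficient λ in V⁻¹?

λ = 0.0970 V⁻¹

With V_GS fixed, I_D ∝ (1 + λ V_DS) in saturation, so I_D2/I_D1 = (1 + λ V_DS2)/(1 + λ V_DS1).
0.691/0.485 = 1.425 = (1 + 7.5 λ)/(1 + 2.19 λ).
Solving: λ (I_D1 V_DS2 − I_D2 V_DS1) = I_D2 − I_D1, so λ = (0.691 − 0.485) / (0.485 × 7.5 − 0.691 × 2.19) = 0.206 / 2.12 = 0.097 V⁻¹.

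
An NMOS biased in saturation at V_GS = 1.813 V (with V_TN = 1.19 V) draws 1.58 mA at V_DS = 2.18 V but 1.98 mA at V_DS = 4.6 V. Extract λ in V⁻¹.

With V_GS fixed, I_D ∝ (1 + λ V_DS) in saturation, so I_D2/I_D1 = (1 + λ V_DS2)/(1 + λ V_DS1).
1.98/1.58 = 1.253 = (1 + 4.6 λ)/(1 + 2.18 λ).
Solving: λ (I_D1 V_DS2 − I_D2 V_DS1) = I_D2 − I_D1, so λ = (1.98 − 1.58) / (1.58 × 4.6 − 1.98 × 2.18) = 0.4 / 2.95 = 0.136 V⁻¹.

λ = 0.136 V⁻¹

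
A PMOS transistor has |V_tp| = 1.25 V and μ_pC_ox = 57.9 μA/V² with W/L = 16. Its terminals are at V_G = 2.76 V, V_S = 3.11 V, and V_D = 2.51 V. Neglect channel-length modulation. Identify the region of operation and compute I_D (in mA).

Cutoff; I_D = 0 mA

V_SG = V_S − V_G = 3.11 − 2.76 = 0.35 V; V_SD = V_S − V_D = 3.11 − 2.51 = 0.6 V.
V_SG = 0.35 V < |V_tp| = 1.25 V, so the transistor is in cutoff.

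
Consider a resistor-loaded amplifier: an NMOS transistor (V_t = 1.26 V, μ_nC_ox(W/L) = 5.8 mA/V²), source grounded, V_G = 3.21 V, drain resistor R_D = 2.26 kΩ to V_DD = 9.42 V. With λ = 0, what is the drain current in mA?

I_D = 3.99 mA

V_GS = V_G = 3.21 V, so V_ov = 3.21 − 1.26 = 1.95 V.
Assume saturation: I_D = ½ k_n V_ov² = 0.5 × 5.8 × 1.95² = 11 mA, giving V_DS = V_DD − I_D R_D = 9.42 − 11 × 2.26 = -15.5 V.
But -15.5 V < V_ov = 1.95 V, so the device is actually in triode.
In triode I_D = k_n[V_ov V_DS − ½ V_DS²] and I_D = (V_DD − V_DS)/R_D. Equating: 6.55 V_DS² − 26.56 V_DS + 9.42 = 0, giving V_DS = 0.393 V (the root below V_ov).
I_D = (9.42 − 0.393) / 2.26 = 3.99 mA.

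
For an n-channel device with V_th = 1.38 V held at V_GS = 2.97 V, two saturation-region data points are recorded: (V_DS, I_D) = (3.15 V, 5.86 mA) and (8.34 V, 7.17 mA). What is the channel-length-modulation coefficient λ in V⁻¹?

λ = 0.0498 V⁻¹

With V_GS fixed, I_D ∝ (1 + λ V_DS) in saturation, so I_D2/I_D1 = (1 + λ V_DS2)/(1 + λ V_DS1).
7.17/5.86 = 1.224 = (1 + 8.34 λ)/(1 + 3.15 λ).
Solving: λ (I_D1 V_DS2 − I_D2 V_DS1) = I_D2 − I_D1, so λ = (7.17 − 5.86) / (5.86 × 8.34 − 7.17 × 3.15) = 1.31 / 26.3 = 0.0498 V⁻¹.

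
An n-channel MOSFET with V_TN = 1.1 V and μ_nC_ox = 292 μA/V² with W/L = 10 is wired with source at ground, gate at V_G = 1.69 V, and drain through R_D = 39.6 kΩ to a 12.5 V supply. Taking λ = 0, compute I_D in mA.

I_D = 0.310 mA

V_GS = V_G = 1.69 V, so V_ov = 1.69 − 1.1 = 0.59 V.
k_n = μ_nC_ox · (W/L) = 2.92 mA/V².
Assume saturation: I_D = ½ k_n V_ov² = 0.5 × 2.92 × 0.59² = 0.508 mA, giving V_DS = V_DD − I_D R_D = 12.5 − 0.508 × 39.6 = -7.63 V.
But -7.63 V < V_ov = 0.59 V, so the device is actually in triode.
In triode I_D = k_n[V_ov V_DS − ½ V_DS²] and I_D = (V_DD − V_DS)/R_D. Equating: 57.8 V_DS² − 69.22 V_DS + 12.5 = 0, giving V_DS = 0.222 V (the root below V_ov).
I_D = (12.5 − 0.222) / 39.6 = 0.31 mA.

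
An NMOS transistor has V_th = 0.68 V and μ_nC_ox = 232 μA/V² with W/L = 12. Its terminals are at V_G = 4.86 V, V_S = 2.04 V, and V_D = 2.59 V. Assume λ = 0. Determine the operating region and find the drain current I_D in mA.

Triode; I_D = 2.86 mA

V_GS = V_G − V_S = 4.86 − 2.04 = 2.82 V; V_DS = V_D − V_S = 2.59 − 2.04 = 0.55 V.
k_n = μ_nC_ox · (W/L) = 2.784 mA/V².
V_ov = V_GS − V_th = 2.82 − 0.68 = 2.14 V.
Since V_DS = 0.55 V < V_ov = 2.14 V, the device is in the triode region.
I_D = k_n [V_ov · V_DS − ½ V_DS²] = 2.784 × [2.14 × 0.55 − 0.5 × 0.55²] = 2.86 mA.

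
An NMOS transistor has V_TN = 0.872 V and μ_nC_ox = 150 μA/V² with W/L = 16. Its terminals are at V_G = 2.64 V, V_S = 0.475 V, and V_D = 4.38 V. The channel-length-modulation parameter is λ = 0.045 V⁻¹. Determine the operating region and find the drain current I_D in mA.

Saturation; I_D = 2.36 mA

V_GS = V_G − V_S = 2.64 − 0.475 = 2.17 V; V_DS = V_D − V_S = 4.38 − 0.475 = 3.9 V.
k_n = μ_nC_ox · (W/L) = 2.4 mA/V².
V_ov = V_GS − V_TN = 2.17 − 0.872 = 1.29 V.
Since V_DS = 3.9 V ≥ V_ov = 1.29 V, the device is in saturation.
I_D = ½ k_n V_ov² (1 + λ V_DS) = 0.5 × 2.4 × 1.29² × (1 + 0.045 × 3.9) = 2.36 mA.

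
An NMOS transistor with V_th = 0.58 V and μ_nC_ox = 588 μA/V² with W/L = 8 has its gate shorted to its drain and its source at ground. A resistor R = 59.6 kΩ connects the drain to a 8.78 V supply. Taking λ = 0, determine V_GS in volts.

V_GS = 0.818 V

With gate tied to drain, V_GS = V_DS ≥ V_GS − V_th, so the device is in saturation.
k_n = μ_nC_ox · (W/L) = 4.704 mA/V².
KCL at the drain: ½ k_n (V_GS − V_th)² = (V_DD − V_GS)/R.
Let x = V_GS − 0.58. Then 140 x² + x − 8.2 = 0, giving x = 0.238 V (positive root), so V_GS = 0.818 V.
I_D = (V_DD − V_GS)/R = (8.78 − 0.818) / 59.6 = 0.134 mA.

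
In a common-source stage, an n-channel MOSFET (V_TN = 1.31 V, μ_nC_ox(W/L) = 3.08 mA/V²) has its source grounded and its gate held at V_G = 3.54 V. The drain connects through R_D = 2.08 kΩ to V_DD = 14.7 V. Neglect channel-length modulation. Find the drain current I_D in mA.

I_D = 6.43 mA

V_GS = V_G = 3.54 V, so V_ov = 3.54 − 1.31 = 2.23 V.
Assume saturation: I_D = ½ k_n V_ov² = 0.5 × 3.08 × 2.23² = 7.66 mA, giving V_DS = V_DD − I_D R_D = 14.7 − 7.66 × 2.08 = -1.23 V.
But -1.23 V < V_ov = 2.23 V, so the device is actually in triode.
In triode I_D = k_n[V_ov V_DS − ½ V_DS²] and I_D = (V_DD − V_DS)/R_D. Equating: 3.2 V_DS² − 15.29 V_DS + 14.7 = 0, giving V_DS = 1.34 V (the root below V_ov).
I_D = (14.7 − 1.34) / 2.08 = 6.43 mA.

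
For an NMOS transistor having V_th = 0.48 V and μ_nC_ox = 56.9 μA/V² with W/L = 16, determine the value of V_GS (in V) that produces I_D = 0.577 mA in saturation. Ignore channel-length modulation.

V_GS = 1.61 V

k_n = μ_nC_ox · (W/L) = 0.9104 mA/V².
In saturation I_D = ½ k_n (V_GS − V_th)², so V_GS − V_th = √(2 I_D / k_n) = √(2 × 0.577 / 0.9104) = 1.13 V.
V_GS = 0.48 + 1.13 = 1.61 V.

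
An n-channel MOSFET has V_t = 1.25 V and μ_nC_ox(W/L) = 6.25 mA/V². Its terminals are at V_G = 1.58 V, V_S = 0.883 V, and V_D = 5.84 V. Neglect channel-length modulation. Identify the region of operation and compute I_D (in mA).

V_GS = V_G − V_S = 1.58 − 0.883 = 0.697 V; V_DS = V_D − V_S = 5.84 − 0.883 = 4.96 V.
V_GS = 0.697 V < V_t = 1.25 V, so the transistor is in cutoff.

Cutoff; I_D = 0 mA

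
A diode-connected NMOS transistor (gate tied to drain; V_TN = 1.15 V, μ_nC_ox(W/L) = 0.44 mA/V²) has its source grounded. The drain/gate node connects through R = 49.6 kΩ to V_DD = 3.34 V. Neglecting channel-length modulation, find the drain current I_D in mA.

With gate tied to drain, V_GS = V_DS ≥ V_GS − V_TN, so the device is in saturation.
KCL at the drain: ½ k_n (V_GS − V_TN)² = (V_DD − V_GS)/R.
Let x = V_GS − 1.15. Then 10.9 x² + x − 2.19 = 0, giving x = 0.405 V (positive root), so V_GS = 1.55 V.
I_D = (V_DD − V_GS)/R = (3.34 − 1.55) / 49.6 = 0.036 mA.

I_D = 0.0360 mA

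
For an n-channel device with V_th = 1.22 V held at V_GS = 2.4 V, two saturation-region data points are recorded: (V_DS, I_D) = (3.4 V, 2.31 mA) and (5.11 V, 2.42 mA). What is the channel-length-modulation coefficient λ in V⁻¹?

λ = 0.0308 V⁻¹

With V_GS fixed, I_D ∝ (1 + λ V_DS) in saturation, so I_D2/I_D1 = (1 + λ V_DS2)/(1 + λ V_DS1).
2.42/2.31 = 1.048 = (1 + 5.11 λ)/(1 + 3.4 λ).
Solving: λ (I_D1 V_DS2 − I_D2 V_DS1) = I_D2 − I_D1, so λ = (2.42 − 2.31) / (2.31 × 5.11 − 2.42 × 3.4) = 0.11 / 3.58 = 0.0308 V⁻¹.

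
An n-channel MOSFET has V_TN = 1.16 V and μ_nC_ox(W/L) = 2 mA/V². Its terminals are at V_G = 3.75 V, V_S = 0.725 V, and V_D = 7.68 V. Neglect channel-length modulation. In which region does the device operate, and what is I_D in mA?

Saturation; I_D = 3.48 mA

V_GS = V_G − V_S = 3.75 − 0.725 = 3.02 V; V_DS = V_D − V_S = 7.68 − 0.725 = 6.96 V.
V_ov = V_GS − V_TN = 3.02 − 1.16 = 1.86 V.
Since V_DS = 6.96 V ≥ V_ov = 1.86 V, the device is in saturation.
I_D = ½ k_n V_ov² = 0.5 × 2 × 1.86² = 3.48 mA.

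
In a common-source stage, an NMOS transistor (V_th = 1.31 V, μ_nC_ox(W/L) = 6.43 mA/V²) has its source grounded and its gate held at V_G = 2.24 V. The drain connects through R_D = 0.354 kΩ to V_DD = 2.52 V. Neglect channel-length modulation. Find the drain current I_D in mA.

V_GS = V_G = 2.24 V, so V_ov = 2.24 − 1.31 = 0.93 V.
Assume saturation: I_D = ½ k_n V_ov² = 0.5 × 6.43 × 0.93² = 2.78 mA, giving V_DS = V_DD − I_D R_D = 2.52 − 2.78 × 0.354 = 1.54 V.
V_DS = 1.54 V ≥ V_ov = 0.93 V, confirming saturation.

I_D = 2.78 mA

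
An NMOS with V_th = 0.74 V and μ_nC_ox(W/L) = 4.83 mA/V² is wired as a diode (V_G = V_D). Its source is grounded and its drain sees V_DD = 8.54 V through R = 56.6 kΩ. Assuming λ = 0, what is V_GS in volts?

V_GS = 0.975 V

With gate tied to drain, V_GS = V_DS ≥ V_GS − V_th, so the device is in saturation.
KCL at the drain: ½ k_n (V_GS − V_th)² = (V_DD − V_GS)/R.
Let x = V_GS − 0.74. Then 137 x² + x − 7.8 = 0, giving x = 0.235 V (positive root), so V_GS = 0.975 V.
I_D = (V_DD − V_GS)/R = (8.54 − 0.975) / 56.6 = 0.134 mA.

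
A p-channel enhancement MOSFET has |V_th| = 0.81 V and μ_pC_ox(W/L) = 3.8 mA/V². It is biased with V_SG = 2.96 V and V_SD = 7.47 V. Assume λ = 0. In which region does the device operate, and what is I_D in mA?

Saturation; I_D = 8.78 mA

V_ov = V_SG − |V_th| = 2.96 − 0.81 = 2.15 V.
Since V_SD = 7.47 V ≥ V_ov = 2.15 V, the device is in saturation.
I_D = ½ k_p V_ov² = 0.5 × 3.8 × 2.15² = 8.78 mA.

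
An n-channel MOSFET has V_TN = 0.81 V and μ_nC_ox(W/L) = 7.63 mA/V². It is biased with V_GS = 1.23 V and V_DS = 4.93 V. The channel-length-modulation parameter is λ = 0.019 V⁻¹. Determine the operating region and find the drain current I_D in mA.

Saturation; I_D = 0.736 mA

V_ov = V_GS − V_TN = 1.23 − 0.81 = 0.42 V.
Since V_DS = 4.93 V ≥ V_ov = 0.42 V, the device is in saturation.
I_D = ½ k_n V_ov² (1 + λ V_DS) = 0.5 × 7.63 × 0.42² × (1 + 0.019 × 4.93) = 0.736 mA.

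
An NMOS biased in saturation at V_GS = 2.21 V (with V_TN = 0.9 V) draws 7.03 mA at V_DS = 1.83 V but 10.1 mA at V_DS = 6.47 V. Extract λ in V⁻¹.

With V_GS fixed, I_D ∝ (1 + λ V_DS) in saturation, so I_D2/I_D1 = (1 + λ V_DS2)/(1 + λ V_DS1).
10.1/7.03 = 1.437 = (1 + 6.47 λ)/(1 + 1.83 λ).
Solving: λ (I_D1 V_DS2 − I_D2 V_DS1) = I_D2 − I_D1, so λ = (10.1 − 7.03) / (7.03 × 6.47 − 10.1 × 1.83) = 3.07 / 27 = 0.114 V⁻¹.

λ = 0.114 V⁻¹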